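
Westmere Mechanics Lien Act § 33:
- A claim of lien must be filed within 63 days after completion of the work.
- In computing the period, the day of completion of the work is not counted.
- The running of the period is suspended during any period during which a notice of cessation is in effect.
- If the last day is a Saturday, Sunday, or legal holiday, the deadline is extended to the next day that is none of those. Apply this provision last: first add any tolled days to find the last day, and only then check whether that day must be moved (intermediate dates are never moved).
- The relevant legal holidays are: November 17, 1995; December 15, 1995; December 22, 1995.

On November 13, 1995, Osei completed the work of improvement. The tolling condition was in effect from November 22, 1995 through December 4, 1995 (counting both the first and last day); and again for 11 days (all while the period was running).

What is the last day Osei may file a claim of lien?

February 8, 1996

63 days after November 13, 1995 is January 15, 1996.
From November 22, 1995 through December 4, 1995 inclusive is 13 days; tolling adds 13 days: January 15, 1996 + 13 days = January 28, 1996.
Tolling adds 11 days: January 28, 1996 + 11 days = February 8, 1996.
February 8, 1996 is a Thursday and not a legal holiday, so no extension applies.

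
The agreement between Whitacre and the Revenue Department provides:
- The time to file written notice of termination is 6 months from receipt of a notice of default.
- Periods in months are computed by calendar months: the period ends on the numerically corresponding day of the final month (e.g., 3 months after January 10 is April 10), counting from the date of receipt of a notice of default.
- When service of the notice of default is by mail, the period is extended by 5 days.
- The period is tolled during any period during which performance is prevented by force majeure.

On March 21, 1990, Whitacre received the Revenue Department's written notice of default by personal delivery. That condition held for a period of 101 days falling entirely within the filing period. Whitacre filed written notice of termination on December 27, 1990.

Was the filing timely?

6 months after March 21, 1990 is September 21, 1990.
Service was not by mail, so no mail extension applies.
Tolling adds 101 days: September 21, 1990 + 101 days = December 31, 1990.
The deadline is December 31, 1990; the filing on December 27, 1990 is on or before that date.

Yes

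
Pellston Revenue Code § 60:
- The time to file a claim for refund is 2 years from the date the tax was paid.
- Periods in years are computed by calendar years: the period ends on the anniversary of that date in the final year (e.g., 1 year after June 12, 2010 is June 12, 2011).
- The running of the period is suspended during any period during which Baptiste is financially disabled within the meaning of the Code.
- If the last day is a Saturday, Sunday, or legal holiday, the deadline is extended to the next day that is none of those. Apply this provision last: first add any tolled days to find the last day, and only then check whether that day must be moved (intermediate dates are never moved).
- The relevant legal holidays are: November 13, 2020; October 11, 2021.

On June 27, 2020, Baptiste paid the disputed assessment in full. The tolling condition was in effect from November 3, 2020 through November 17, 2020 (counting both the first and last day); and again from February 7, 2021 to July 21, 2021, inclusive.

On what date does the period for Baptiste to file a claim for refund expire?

2 years after June 27, 2020 is June 27, 2022.
From November 3, 2020 through November 17, 2020 inclusive is 15 days; tolling adds 15 days: June 27, 2022 + 15 days = July 12, 2022.
From February 7, 2021 through July 21, 2021 inclusive is 165 days; tolling adds 165 days: July 12, 2022 + 165 days = December 24, 2022.
December 24, 2022 is Saturday; December 25, 2022 is Sunday. The next qualifying day is December 26, 2022.

December 26, 2022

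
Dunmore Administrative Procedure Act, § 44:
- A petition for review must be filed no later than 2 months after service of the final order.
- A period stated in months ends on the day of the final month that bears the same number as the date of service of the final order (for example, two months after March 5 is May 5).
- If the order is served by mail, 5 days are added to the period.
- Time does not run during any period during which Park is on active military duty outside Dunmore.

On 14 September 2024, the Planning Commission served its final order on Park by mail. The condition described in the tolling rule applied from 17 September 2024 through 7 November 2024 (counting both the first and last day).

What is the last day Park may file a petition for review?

2 months after 14 September 2024 is November 14, 2024.
Service was by mail, adding 5 days: November 14, 2024 + 5 days = November 19, 2024.
From September 17, 2024 through November 7, 2024 inclusive is 52 days; tolling adds 52 days: November 19, 2024 + 52 days = January 10, 2025.

January 10, 2025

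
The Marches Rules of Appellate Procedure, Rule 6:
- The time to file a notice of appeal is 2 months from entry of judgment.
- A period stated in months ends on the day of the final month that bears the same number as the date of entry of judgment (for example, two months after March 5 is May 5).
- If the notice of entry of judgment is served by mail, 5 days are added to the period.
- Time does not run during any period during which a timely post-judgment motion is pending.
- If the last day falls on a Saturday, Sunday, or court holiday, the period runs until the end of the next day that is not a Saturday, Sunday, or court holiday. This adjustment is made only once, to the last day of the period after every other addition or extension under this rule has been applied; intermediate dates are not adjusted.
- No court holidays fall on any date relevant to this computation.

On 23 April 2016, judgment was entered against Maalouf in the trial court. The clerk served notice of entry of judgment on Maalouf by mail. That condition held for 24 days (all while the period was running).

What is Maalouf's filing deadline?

July 22, 2016

2 months after 23 April 2016 is June 23, 2016.
Service was by mail, adding 5 days: June 23, 2016 + 5 days = June 28, 2016.
Tolling adds 24 days: June 28, 2016 + 24 days = July 22, 2016.
July 22, 2016 is a Friday and not a court holiday, so no extension applies.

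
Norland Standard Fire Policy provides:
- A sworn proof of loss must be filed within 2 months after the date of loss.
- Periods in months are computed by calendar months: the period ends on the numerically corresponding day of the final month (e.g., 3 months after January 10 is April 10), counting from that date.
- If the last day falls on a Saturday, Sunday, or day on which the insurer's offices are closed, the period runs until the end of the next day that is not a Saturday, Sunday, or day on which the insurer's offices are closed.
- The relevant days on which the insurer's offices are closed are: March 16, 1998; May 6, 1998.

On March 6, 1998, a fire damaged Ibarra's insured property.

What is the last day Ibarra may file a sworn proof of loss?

2 months after March 6, 1998 is May 6, 1998.
May 6, 1998 is a listed holiday. The next qualifying day is May 7, 1998.

May 7, 1998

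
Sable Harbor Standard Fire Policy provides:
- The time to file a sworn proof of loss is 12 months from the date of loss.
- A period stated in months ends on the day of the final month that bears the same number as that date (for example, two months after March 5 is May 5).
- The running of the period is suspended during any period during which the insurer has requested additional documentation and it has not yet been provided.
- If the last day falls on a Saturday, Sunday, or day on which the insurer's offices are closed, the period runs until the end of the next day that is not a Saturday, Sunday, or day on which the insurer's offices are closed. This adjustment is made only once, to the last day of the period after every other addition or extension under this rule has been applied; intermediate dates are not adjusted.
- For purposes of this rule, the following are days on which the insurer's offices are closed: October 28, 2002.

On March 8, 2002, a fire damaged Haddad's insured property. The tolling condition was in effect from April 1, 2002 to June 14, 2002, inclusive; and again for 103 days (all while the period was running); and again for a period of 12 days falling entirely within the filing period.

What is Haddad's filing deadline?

September 15, 2003

12 months after March 8, 2002 is March 8, 2003.
From April 1, 2002 through June 14, 2002 inclusive is 75 days; tolling adds 75 days: March 8, 2003 + 75 days = May 22, 2003.
Tolling adds 103 days: May 22, 2003 + 103 days = September 2, 2003.
Tolling adds 12 days: September 2, 2003 + 12 days = September 14, 2003.
September 14, 2003 is Sunday. The next qualifying day is September 15, 2003.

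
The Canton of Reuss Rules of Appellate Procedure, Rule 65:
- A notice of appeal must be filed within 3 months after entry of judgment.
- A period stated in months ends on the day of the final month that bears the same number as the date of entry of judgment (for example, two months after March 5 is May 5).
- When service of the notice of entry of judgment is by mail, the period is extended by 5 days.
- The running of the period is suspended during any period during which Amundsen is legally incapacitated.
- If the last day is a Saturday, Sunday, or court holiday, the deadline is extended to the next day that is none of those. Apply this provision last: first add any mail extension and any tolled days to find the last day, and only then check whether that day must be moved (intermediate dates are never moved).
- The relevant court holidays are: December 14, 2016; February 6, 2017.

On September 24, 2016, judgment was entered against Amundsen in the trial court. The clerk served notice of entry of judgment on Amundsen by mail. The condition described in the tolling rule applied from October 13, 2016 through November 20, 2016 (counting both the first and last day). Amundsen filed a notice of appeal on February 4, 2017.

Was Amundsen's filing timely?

3 months after September 24, 2016 is December 24, 2016.
Service was by mail, adding 5 days: December 24, 2016 + 5 days = December 29, 2016.
From October 13, 2016 through November 20, 2016 inclusive is 39 days; tolling adds 39 days: December 29, 2016 + 39 days = February 6, 2017.
February 6, 2017 is a listed holiday. The next qualifying day is February 7, 2017.
The deadline is February 7, 2017; the filing on February 4, 2017 is on or before that date.

Yes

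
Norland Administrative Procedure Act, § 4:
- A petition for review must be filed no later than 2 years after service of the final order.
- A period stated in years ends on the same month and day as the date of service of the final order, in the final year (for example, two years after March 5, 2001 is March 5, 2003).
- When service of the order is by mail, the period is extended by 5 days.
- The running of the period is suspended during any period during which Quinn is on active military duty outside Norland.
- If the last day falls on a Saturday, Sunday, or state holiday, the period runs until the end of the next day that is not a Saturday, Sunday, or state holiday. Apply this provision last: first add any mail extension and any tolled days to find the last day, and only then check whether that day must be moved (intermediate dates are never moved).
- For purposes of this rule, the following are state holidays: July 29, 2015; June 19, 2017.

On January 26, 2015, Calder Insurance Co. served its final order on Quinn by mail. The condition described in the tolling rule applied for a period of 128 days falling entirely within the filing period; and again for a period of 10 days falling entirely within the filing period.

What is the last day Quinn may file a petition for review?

2 years after January 26, 2015 is January 26, 2017.
Service was by mail, adding 5 days: January 26, 2017 + 5 days = January 31, 2017.
Tolling adds 128 days: January 31, 2017 + 128 days = June 8, 2017.
Tolling adds 10 days: June 8, 2017 + 10 days = June 18, 2017.
June 18, 2017 is Sunday; June 19, 2017 is a listed holiday. The next qualifying day is June 20, 2017.

June 20, 2017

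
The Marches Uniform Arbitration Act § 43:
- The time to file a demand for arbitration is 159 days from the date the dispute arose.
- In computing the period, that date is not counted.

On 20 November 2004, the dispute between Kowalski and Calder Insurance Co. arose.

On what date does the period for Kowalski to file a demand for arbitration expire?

159 days after 20 November 2004 is April 28, 2005.

April 28, 2005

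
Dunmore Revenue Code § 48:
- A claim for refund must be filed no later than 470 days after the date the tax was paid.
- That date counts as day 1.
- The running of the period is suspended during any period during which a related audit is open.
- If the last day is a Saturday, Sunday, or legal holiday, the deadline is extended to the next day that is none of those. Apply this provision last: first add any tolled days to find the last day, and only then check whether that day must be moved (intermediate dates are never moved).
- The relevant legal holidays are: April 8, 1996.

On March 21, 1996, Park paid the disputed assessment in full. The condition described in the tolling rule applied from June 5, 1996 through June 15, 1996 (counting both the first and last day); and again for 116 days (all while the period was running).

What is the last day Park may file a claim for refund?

November 7, 1997

Counting March 21, 1996 as day 1, day 470 is July 3, 1997.
From June 5, 1996 through June 15, 1996 inclusive is 11 days; tolling adds 11 days: July 3, 1997 + 11 days = July 14, 1997.
Tolling adds 116 days: July 14, 1997 + 116 days = November 7, 1997.
November 7, 1997 is a Friday and not a legal holiday, so no extension applies.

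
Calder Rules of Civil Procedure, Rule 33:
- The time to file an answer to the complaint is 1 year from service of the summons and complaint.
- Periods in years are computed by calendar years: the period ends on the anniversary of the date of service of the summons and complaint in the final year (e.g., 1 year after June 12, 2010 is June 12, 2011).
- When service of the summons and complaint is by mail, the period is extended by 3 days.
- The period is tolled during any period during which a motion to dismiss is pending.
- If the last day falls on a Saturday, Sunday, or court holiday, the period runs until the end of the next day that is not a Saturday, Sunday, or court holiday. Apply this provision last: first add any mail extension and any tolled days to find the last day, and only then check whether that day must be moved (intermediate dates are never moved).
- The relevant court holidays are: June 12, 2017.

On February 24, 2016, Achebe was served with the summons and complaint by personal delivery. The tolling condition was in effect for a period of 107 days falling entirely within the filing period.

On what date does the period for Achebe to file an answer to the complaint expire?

1 year after February 24, 2016 is February 24, 2017.
Service was not by mail, so no mail extension applies.
Tolling adds 107 days: February 24, 2017 + 107 days = June 11, 2017.
June 11, 2017 is Sunday; June 12, 2017 is a listed holiday. The next qualifying day is June 13, 2017.

June 13, 2017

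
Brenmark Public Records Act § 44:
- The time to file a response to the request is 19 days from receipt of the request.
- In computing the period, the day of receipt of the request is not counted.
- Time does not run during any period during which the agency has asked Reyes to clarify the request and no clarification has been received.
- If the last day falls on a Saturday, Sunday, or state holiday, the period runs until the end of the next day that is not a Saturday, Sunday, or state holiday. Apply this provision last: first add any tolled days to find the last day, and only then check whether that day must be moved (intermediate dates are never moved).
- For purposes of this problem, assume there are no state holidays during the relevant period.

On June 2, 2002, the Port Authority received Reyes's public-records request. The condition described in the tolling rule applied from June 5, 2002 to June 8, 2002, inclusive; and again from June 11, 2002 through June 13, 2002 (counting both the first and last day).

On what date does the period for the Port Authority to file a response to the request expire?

19 days after June 2, 2002 is June 21, 2002.
From June 5, 2002 through June 8, 2002 inclusive is 4 days; tolling adds 4 days: June 21, 2002 + 4 days = June 25, 2002.
From June 11, 2002 through June 13, 2002 inclusive is 3 days; tolling adds 3 days: June 25, 2002 + 3 days = June 28, 2002.
June 28, 2002 is a Friday and not a state holiday, so no extension applies.

June 28, 2002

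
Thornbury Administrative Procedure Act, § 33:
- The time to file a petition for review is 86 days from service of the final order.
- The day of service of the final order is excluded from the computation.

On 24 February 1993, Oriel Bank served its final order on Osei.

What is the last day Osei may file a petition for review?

86 days after 24 February 1993 is May 21, 1993.

May 21, 1993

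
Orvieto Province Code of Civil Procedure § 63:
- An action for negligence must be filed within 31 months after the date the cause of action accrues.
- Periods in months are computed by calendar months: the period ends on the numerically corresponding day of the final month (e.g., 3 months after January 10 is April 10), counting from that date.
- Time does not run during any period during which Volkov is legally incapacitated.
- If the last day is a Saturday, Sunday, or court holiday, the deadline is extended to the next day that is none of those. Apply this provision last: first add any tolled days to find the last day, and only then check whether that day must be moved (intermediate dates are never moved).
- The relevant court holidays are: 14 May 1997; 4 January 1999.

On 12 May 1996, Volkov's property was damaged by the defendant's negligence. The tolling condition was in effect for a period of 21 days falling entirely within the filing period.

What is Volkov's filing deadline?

31 months after 12 May 1996 is December 12, 1998.
Tolling adds 21 days: December 12, 1998 + 21 days = January 2, 1999.
January 2, 1999 is Saturday; January 3, 1999 is Sunday; January 4, 1999 is a listed holiday. The next qualifying day is January 5, 1999.

January 5, 1999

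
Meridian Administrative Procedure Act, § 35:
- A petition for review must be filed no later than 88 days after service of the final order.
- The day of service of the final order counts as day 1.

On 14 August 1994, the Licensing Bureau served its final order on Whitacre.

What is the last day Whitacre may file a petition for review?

November 9, 1994

Counting 14 August 1994 as day 1, day 88 is November 9, 1994.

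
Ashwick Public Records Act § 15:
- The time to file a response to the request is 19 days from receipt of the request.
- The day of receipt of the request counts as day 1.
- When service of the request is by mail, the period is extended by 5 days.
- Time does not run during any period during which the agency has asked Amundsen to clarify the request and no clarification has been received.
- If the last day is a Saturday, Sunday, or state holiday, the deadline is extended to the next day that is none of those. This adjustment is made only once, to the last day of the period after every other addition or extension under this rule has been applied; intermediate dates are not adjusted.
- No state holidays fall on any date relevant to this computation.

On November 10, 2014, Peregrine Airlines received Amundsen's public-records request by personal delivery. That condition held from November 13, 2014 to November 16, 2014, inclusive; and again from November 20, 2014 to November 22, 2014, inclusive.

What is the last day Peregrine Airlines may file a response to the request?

December 5, 2014

Counting November 10, 2014 as day 1, day 19 is November 28, 2014.
Service was not by mail, so no mail extension applies.
From November 13, 2014 through November 16, 2014 inclusive is 4 days; tolling adds 4 days: November 28, 2014 + 4 days = December 2, 2014.
From November 20, 2014 through November 22, 2014 inclusive is 3 days; tolling adds 3 days: December 2, 2014 + 3 days = December 5, 2014.
December 5, 2014 is a Friday and not a state holiday, so no extension applies.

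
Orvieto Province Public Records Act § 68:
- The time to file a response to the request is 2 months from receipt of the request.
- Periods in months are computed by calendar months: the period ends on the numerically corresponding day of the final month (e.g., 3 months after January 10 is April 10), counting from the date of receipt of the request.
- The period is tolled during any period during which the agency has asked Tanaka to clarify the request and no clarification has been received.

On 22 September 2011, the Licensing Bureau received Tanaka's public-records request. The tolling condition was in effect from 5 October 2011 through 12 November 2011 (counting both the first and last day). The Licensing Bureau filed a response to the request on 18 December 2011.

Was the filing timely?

Yes

2 months after 22 September 2011 is November 22, 2011.
From October 5, 2011 through November 12, 2011 inclusive is 39 days; tolling adds 39 days: November 22, 2011 + 39 days = December 31, 2011.
The deadline is December 31, 2011; the filing on December 18, 2011 is on or before that date.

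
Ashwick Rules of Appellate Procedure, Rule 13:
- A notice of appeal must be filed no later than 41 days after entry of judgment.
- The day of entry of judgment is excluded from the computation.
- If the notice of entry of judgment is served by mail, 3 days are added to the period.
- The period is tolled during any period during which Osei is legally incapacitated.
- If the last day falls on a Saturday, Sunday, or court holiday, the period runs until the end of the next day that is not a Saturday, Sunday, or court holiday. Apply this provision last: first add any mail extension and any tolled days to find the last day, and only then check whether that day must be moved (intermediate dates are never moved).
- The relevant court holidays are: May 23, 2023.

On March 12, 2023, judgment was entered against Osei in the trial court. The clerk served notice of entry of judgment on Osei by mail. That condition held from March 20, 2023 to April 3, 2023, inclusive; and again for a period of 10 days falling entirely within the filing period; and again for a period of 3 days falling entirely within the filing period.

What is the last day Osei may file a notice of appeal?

41 days after March 12, 2023 is April 22, 2023.
Service was by mail, adding 3 days: April 22, 2023 + 3 days = April 25, 2023.
From March 20, 2023 through April 3, 2023 inclusive is 15 days; tolling adds 15 days: April 25, 2023 + 15 days = May 10, 2023.
Tolling adds 10 days: May 10, 2023 + 10 days = May 20, 2023.
Tolling adds 3 days: May 20, 2023 + 3 days = May 23, 2023.
May 23, 2023 is a listed holiday. The next qualifying day is May 24, 2023.

May 24, 2023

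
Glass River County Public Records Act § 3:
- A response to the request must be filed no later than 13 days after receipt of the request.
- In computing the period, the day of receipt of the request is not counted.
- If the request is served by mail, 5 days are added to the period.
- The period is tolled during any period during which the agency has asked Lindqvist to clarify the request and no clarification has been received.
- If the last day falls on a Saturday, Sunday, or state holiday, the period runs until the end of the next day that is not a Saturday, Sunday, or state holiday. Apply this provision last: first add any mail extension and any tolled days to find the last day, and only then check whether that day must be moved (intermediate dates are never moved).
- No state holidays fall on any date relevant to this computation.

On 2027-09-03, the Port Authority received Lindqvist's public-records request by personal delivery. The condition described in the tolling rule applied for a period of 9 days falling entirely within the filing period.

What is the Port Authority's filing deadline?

September 27, 2027

13 days after 2027-09-03 is September 16, 2027.
Service was not by mail, so no mail extension applies.
Tolling adds 9 days: September 16, 2027 + 9 days = September 25, 2027.
September 25, 2027 is Saturday; September 26, 2027 is Sunday. The next qualifying day is September 27, 2027.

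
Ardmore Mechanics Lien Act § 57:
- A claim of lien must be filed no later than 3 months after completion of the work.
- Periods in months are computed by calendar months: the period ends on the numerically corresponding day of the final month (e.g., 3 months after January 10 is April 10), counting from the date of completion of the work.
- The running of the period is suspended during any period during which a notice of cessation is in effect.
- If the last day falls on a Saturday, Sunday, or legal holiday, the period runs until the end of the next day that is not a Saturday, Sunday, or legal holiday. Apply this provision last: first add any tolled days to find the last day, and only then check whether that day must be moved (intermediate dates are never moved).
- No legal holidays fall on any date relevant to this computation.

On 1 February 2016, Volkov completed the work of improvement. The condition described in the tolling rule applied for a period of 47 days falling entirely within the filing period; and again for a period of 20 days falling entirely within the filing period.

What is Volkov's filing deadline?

July 7, 2016

3 months after 1 February 2016 is May 1, 2016.
Tolling adds 47 days: May 1, 2016 + 47 days = June 17, 2016.
Tolling adds 20 days: June 17, 2016 + 20 days = July 7, 2016.
July 7, 2016 is a Thursday and not a legal holiday, so no extension applies.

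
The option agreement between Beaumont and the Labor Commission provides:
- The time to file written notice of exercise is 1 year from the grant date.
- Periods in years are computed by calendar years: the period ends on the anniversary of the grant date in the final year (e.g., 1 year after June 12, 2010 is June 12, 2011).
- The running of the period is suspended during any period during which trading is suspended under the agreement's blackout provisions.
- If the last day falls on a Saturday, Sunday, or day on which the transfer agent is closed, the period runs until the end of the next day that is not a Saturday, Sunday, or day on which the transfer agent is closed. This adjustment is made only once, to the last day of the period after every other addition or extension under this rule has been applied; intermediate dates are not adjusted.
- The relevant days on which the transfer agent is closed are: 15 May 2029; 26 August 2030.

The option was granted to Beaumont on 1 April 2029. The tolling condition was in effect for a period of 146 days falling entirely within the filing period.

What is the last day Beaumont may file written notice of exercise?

August 27, 2030

1 year after 1 April 2029 is April 1, 2030.
Tolling adds 146 days: April 1, 2030 + 146 days = August 25, 2030.
August 25, 2030 is Sunday; August 26, 2030 is a listed holiday. The next qualifying day is August 27, 2030.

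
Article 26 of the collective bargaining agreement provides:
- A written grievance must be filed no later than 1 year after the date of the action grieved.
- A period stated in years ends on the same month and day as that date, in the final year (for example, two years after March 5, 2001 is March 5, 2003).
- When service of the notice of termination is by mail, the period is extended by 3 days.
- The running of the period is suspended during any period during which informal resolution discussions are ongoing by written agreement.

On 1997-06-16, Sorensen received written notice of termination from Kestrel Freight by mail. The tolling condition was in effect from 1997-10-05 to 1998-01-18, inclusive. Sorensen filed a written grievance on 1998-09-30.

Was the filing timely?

Yes

1 year after 1997-06-16 is June 16, 1998.
Service was by mail, adding 3 days: June 16, 1998 + 3 days = June 19, 1998.
From October 5, 1997 through January 18, 1998 inclusive is 106 days; tolling adds 106 days: June 19, 1998 + 106 days = October 3, 1998.
The deadline is October 3, 1998; the filing on September 30, 1998 is on or before that date.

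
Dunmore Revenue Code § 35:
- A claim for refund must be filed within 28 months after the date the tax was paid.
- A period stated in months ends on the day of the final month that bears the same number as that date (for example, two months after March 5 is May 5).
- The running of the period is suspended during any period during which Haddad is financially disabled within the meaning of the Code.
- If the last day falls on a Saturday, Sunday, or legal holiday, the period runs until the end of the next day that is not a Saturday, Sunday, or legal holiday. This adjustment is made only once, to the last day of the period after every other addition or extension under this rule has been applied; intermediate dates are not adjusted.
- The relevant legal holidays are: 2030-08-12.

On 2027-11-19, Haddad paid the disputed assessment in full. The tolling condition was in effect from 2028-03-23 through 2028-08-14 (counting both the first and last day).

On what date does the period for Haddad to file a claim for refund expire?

August 13, 2030

28 months after 2027-11-19 is March 19, 2030.
From March 23, 2028 through August 14, 2028 inclusive is 145 days; tolling adds 145 days: March 19, 2030 + 145 days = August 11, 2030.
August 11, 2030 is Sunday; August 12, 2030 is a listed holiday. The next qualifying day is August 13, 2030.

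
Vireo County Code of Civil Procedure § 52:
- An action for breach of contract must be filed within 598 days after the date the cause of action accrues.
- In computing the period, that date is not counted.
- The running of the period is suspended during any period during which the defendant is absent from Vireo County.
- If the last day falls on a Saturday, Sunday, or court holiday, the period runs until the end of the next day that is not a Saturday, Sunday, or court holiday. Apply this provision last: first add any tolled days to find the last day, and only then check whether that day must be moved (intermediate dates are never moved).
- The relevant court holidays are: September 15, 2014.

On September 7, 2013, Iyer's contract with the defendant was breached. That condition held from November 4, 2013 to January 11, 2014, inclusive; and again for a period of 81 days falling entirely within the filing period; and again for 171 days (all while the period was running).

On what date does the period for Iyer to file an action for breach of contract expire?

March 14, 2016

598 days after September 7, 2013 is April 28, 2015.
From November 4, 2013 through January 11, 2014 inclusive is 69 days; tolling adds 69 days: April 28, 2015 + 69 days = July 6, 2015.
Tolling adds 81 days: July 6, 2015 + 81 days = September 25, 2015.
Tolling adds 171 days: September 25, 2015 + 171 days = March 14, 2016.
March 14, 2016 is a Monday and not a court holiday, so no extension applies.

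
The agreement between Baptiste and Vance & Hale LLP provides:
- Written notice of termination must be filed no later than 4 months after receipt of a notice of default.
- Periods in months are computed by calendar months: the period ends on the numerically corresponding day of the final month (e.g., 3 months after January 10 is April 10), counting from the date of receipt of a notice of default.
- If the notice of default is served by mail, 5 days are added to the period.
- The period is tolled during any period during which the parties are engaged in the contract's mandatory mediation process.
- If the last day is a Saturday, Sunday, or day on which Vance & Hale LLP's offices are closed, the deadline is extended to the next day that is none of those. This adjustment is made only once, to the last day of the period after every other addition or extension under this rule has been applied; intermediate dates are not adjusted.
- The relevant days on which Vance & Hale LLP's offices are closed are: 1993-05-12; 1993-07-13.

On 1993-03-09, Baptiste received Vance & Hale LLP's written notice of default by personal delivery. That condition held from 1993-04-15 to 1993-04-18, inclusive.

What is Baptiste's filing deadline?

4 months after 1993-03-09 is July 9, 1993.
Service was not by mail, so no mail extension applies.
From April 15, 1993 through April 18, 1993 inclusive is 4 days; tolling adds 4 days: July 9, 1993 + 4 days = July 13, 1993.
July 13, 1993 is a listed holiday. The next qualifying day is July 14, 1993.

July 14, 1993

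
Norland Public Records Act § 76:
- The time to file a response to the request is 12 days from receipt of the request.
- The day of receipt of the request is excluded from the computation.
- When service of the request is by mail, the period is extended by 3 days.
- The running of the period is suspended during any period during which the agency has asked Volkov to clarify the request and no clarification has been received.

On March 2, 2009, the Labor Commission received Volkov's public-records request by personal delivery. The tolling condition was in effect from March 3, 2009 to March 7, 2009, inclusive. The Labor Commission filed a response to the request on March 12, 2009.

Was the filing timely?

Yes

12 days after March 2, 2009 is March 14, 2009.
Service was not by mail, so no mail extension applies.
From March 3, 2009 through March 7, 2009 inclusive is 5 days; tolling adds 5 days: March 14, 2009 + 5 days = March 19, 2009.
The deadline is March 19, 2009; the filing on March 12, 2009 is on or before that date.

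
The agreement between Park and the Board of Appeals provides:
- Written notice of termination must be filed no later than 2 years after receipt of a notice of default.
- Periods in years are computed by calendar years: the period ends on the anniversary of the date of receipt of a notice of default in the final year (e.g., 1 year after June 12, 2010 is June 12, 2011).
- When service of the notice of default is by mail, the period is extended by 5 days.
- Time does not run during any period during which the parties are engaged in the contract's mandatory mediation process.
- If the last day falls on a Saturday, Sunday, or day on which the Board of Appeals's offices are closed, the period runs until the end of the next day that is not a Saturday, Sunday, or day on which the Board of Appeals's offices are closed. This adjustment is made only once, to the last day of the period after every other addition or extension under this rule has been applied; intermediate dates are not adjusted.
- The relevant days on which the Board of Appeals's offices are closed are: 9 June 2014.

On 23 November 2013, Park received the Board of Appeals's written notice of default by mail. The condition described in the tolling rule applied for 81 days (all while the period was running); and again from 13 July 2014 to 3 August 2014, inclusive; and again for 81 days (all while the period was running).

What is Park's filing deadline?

May 30, 2016

2 years after 23 November 2013 is November 23, 2015.
Service was by mail, adding 5 days: November 23, 2015 + 5 days = November 28, 2015.
Tolling adds 81 days: November 28, 2015 + 81 days = February 17, 2016.
From July 13, 2014 through August 3, 2014 inclusive is 22 days; tolling adds 22 days: February 17, 2016 + 22 days = March 10, 2016.
Tolling adds 81 days: March 10, 2016 + 81 days = May 30, 2016.
May 30, 2016 is a Monday and not a day on which the Board of Appeals's offices are closed, so no extension applies.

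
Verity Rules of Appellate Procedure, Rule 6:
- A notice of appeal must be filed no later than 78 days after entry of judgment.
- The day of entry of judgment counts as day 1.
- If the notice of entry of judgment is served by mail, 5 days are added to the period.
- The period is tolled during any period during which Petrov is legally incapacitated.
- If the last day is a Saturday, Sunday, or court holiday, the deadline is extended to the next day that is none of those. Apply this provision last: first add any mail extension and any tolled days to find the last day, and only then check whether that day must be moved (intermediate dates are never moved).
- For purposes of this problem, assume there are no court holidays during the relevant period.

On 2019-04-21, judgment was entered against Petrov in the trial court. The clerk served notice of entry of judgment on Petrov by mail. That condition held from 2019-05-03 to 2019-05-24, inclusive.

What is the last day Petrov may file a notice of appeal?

Counting 2019-04-21 as day 1, day 78 is July 7, 2019.
Service was by mail, adding 5 days: July 7, 2019 + 5 days = July 12, 2019.
From May 3, 2019 through May 24, 2019 inclusive is 22 days; tolling adds 22 days: July 12, 2019 + 22 days = August 3, 2019.
August 3, 2019 is Saturday; August 4, 2019 is Sunday. The next qualifying day is August 5, 2019.

August 5, 2019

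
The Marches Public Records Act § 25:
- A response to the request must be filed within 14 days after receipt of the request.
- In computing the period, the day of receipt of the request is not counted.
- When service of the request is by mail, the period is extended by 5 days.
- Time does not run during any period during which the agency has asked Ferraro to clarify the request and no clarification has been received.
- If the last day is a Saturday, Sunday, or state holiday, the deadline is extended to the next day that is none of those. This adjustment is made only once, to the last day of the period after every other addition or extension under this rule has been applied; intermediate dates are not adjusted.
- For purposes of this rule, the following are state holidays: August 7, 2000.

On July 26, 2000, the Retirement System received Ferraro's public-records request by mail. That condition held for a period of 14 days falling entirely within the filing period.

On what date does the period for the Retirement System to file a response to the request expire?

August 28, 2000

14 days after July 26, 2000 is August 9, 2000.
Service was by mail, adding 5 days: August 9, 2000 + 5 days = August 14, 2000.
Tolling adds 14 days: August 14, 2000 + 14 days = August 28, 2000.
August 28, 2000 is a Monday and not a state holiday, so no extension applies.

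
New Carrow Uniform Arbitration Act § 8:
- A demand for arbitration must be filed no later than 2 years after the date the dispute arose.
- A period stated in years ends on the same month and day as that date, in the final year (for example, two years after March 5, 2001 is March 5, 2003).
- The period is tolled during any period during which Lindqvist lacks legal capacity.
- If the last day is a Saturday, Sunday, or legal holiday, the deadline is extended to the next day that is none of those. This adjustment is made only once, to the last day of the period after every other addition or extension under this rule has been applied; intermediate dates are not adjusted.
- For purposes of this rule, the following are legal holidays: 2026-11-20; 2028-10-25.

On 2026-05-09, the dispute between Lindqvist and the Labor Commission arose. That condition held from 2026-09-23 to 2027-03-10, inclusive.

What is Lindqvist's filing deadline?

2 years after 2026-05-09 is May 9, 2028.
From September 23, 2026 through March 10, 2027 inclusive is 169 days; tolling adds 169 days: May 9, 2028 + 169 days = October 25, 2028.
October 25, 2028 is a listed holiday. The next qualifying day is October 26, 2028.

October 26, 2028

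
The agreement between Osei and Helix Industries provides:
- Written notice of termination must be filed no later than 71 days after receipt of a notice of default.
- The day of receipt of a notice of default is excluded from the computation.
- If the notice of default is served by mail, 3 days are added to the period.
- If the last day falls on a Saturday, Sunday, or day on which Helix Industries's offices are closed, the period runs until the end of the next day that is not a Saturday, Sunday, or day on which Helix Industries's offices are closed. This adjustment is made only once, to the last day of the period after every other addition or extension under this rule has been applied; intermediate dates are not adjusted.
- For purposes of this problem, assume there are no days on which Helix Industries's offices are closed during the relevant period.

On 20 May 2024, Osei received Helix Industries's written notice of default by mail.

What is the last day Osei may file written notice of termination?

71 days after 20 May 2024 is July 30, 2024.
Service was by mail, adding 3 days: July 30, 2024 + 3 days = August 2, 2024.
August 2, 2024 is a Friday and not a day on which Helix Industries's offices are closed, so no extension applies.

August 2, 2024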